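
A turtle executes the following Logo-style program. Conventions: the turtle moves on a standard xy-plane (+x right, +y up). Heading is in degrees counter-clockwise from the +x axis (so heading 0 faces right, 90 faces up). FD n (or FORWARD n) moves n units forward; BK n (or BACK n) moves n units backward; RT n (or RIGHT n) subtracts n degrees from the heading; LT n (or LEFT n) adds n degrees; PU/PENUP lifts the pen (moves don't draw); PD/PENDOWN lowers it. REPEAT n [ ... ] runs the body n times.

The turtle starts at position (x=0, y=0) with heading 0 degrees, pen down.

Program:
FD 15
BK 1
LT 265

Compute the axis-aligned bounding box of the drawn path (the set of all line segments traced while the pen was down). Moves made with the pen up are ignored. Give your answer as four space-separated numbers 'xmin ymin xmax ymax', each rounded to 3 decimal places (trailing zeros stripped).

Answer: 0 0 15 0

Derivation:
Executing turtle program step by step:
Start: pos=(0,0), heading=0, pen down
FD 15: (0,0) -> (15,0) [heading=0, draw]
BK 1: (15,0) -> (14,0) [heading=0, draw]
LT 265: heading 0 -> 265
Final: pos=(14,0), heading=265, 2 segment(s) drawn

Segment endpoints: x in {0, 14, 15}, y in {0}
xmin=0, ymin=0, xmax=15, ymax=0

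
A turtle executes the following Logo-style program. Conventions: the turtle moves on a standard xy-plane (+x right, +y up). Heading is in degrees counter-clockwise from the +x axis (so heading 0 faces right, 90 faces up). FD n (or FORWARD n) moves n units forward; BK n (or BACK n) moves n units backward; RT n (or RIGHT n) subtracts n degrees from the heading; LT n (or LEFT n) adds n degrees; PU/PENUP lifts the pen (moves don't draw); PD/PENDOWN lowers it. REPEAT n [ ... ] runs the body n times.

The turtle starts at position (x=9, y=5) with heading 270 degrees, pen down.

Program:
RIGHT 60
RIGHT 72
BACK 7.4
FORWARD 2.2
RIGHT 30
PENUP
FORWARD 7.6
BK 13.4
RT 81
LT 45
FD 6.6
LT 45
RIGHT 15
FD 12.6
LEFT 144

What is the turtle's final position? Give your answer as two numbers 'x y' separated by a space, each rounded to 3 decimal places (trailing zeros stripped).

Answer: 14.076 14.606

Derivation:
Executing turtle program step by step:
Start: pos=(9,5), heading=270, pen down
RT 60: heading 270 -> 210
RT 72: heading 210 -> 138
BK 7.4: (9,5) -> (14.499,0.048) [heading=138, draw]
FD 2.2: (14.499,0.048) -> (12.864,1.521) [heading=138, draw]
RT 30: heading 138 -> 108
PU: pen up
FD 7.6: (12.864,1.521) -> (10.516,8.749) [heading=108, move]
BK 13.4: (10.516,8.749) -> (14.657,-3.996) [heading=108, move]
RT 81: heading 108 -> 27
LT 45: heading 27 -> 72
FD 6.6: (14.657,-3.996) -> (16.696,2.281) [heading=72, move]
LT 45: heading 72 -> 117
RT 15: heading 117 -> 102
FD 12.6: (16.696,2.281) -> (14.076,14.606) [heading=102, move]
LT 144: heading 102 -> 246
Final: pos=(14.076,14.606), heading=246, 2 segment(s) drawn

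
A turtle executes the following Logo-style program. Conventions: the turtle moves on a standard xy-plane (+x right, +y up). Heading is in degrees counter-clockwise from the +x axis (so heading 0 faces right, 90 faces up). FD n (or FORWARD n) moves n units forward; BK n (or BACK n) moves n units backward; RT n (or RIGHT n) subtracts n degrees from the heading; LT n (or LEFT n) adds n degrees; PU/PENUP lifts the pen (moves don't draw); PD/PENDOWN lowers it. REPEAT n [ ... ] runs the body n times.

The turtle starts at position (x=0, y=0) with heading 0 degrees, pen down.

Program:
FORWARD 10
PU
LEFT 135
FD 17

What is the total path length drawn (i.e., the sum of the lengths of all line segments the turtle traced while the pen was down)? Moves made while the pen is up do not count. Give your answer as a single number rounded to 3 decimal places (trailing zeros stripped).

Answer: 10

Derivation:
Executing turtle program step by step:
Start: pos=(0,0), heading=0, pen down
FD 10: (0,0) -> (10,0) [heading=0, draw]
PU: pen up
LT 135: heading 0 -> 135
FD 17: (10,0) -> (-2.021,12.021) [heading=135, move]
Final: pos=(-2.021,12.021), heading=135, 1 segment(s) drawn

Segment lengths:
  seg 1: (0,0) -> (10,0), length = 10
Total = 10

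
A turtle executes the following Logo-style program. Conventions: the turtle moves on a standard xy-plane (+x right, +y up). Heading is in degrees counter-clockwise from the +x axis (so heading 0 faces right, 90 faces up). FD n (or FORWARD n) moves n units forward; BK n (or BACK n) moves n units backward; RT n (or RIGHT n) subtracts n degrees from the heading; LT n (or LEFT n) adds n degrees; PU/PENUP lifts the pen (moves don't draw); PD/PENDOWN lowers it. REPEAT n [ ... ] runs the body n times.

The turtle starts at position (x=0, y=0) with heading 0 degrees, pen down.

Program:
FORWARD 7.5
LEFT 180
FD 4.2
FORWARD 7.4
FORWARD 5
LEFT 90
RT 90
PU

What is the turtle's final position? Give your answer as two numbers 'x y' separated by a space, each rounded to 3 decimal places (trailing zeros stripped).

Executing turtle program step by step:
Start: pos=(0,0), heading=0, pen down
FD 7.5: (0,0) -> (7.5,0) [heading=0, draw]
LT 180: heading 0 -> 180
FD 4.2: (7.5,0) -> (3.3,0) [heading=180, draw]
FD 7.4: (3.3,0) -> (-4.1,0) [heading=180, draw]
FD 5: (-4.1,0) -> (-9.1,0) [heading=180, draw]
LT 90: heading 180 -> 270
RT 90: heading 270 -> 180
PU: pen up
Final: pos=(-9.1,0), heading=180, 4 segment(s) drawn

Answer: -9.1 0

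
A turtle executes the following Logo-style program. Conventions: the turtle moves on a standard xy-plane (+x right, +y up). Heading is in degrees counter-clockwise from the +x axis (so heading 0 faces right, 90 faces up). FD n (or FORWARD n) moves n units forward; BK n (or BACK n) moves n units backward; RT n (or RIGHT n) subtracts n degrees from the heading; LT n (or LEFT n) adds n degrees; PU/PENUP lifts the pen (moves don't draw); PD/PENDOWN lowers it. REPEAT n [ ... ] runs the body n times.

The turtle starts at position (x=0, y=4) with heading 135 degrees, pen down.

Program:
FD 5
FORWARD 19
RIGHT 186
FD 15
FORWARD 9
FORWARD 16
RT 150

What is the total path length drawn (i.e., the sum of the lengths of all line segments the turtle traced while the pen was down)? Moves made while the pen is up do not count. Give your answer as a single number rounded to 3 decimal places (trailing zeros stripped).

Answer: 64

Derivation:
Executing turtle program step by step:
Start: pos=(0,4), heading=135, pen down
FD 5: (0,4) -> (-3.536,7.536) [heading=135, draw]
FD 19: (-3.536,7.536) -> (-16.971,20.971) [heading=135, draw]
RT 186: heading 135 -> 309
FD 15: (-16.971,20.971) -> (-7.531,9.313) [heading=309, draw]
FD 9: (-7.531,9.313) -> (-1.867,2.319) [heading=309, draw]
FD 16: (-1.867,2.319) -> (8.202,-10.115) [heading=309, draw]
RT 150: heading 309 -> 159
Final: pos=(8.202,-10.115), heading=159, 5 segment(s) drawn

Segment lengths:
  seg 1: (0,4) -> (-3.536,7.536), length = 5
  seg 2: (-3.536,7.536) -> (-16.971,20.971), length = 19
  seg 3: (-16.971,20.971) -> (-7.531,9.313), length = 15
  seg 4: (-7.531,9.313) -> (-1.867,2.319), length = 9
  seg 5: (-1.867,2.319) -> (8.202,-10.115), length = 16
Total = 64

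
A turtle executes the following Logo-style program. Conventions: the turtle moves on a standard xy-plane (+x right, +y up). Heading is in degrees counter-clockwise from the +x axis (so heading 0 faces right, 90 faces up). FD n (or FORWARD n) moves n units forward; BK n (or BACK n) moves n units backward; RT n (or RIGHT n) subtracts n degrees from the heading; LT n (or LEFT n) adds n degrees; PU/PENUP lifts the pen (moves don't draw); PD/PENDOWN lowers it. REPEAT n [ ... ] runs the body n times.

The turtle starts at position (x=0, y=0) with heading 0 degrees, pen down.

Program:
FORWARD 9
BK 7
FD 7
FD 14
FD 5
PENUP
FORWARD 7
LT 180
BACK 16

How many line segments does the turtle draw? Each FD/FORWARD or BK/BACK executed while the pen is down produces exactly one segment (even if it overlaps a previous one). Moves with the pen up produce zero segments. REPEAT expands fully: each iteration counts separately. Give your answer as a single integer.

Answer: 5

Derivation:
Executing turtle program step by step:
Start: pos=(0,0), heading=0, pen down
FD 9: (0,0) -> (9,0) [heading=0, draw]
BK 7: (9,0) -> (2,0) [heading=0, draw]
FD 7: (2,0) -> (9,0) [heading=0, draw]
FD 14: (9,0) -> (23,0) [heading=0, draw]
FD 5: (23,0) -> (28,0) [heading=0, draw]
PU: pen up
FD 7: (28,0) -> (35,0) [heading=0, move]
LT 180: heading 0 -> 180
BK 16: (35,0) -> (51,0) [heading=180, move]
Final: pos=(51,0), heading=180, 5 segment(s) drawn
Segments drawn: 5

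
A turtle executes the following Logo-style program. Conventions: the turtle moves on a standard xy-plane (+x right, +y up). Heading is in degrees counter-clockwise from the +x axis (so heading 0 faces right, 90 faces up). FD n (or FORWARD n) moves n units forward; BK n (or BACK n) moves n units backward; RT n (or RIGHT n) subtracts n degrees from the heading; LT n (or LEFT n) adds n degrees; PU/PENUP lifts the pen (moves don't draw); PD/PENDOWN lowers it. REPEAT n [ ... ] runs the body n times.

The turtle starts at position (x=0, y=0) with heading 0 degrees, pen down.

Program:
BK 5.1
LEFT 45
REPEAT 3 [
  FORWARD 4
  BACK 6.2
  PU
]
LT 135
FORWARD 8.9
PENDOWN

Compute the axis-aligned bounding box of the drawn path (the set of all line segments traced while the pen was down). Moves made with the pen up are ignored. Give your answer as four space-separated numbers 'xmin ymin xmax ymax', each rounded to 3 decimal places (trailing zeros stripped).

Answer: -6.656 -1.556 0 2.828

Derivation:
Executing turtle program step by step:
Start: pos=(0,0), heading=0, pen down
BK 5.1: (0,0) -> (-5.1,0) [heading=0, draw]
LT 45: heading 0 -> 45
REPEAT 3 [
  -- iteration 1/3 --
  FD 4: (-5.1,0) -> (-2.272,2.828) [heading=45, draw]
  BK 6.2: (-2.272,2.828) -> (-6.656,-1.556) [heading=45, draw]
  PU: pen up
  -- iteration 2/3 --
  FD 4: (-6.656,-1.556) -> (-3.827,1.273) [heading=45, move]
  BK 6.2: (-3.827,1.273) -> (-8.211,-3.111) [heading=45, move]
  PU: pen up
  -- iteration 3/3 --
  FD 4: (-8.211,-3.111) -> (-5.383,-0.283) [heading=45, move]
  BK 6.2: (-5.383,-0.283) -> (-9.767,-4.667) [heading=45, move]
  PU: pen up
]
LT 135: heading 45 -> 180
FD 8.9: (-9.767,-4.667) -> (-18.667,-4.667) [heading=180, move]
PD: pen down
Final: pos=(-18.667,-4.667), heading=180, 3 segment(s) drawn

Segment endpoints: x in {-6.656, -5.1, -2.272, 0}, y in {-1.556, 0, 2.828}
xmin=-6.656, ymin=-1.556, xmax=0, ymax=2.828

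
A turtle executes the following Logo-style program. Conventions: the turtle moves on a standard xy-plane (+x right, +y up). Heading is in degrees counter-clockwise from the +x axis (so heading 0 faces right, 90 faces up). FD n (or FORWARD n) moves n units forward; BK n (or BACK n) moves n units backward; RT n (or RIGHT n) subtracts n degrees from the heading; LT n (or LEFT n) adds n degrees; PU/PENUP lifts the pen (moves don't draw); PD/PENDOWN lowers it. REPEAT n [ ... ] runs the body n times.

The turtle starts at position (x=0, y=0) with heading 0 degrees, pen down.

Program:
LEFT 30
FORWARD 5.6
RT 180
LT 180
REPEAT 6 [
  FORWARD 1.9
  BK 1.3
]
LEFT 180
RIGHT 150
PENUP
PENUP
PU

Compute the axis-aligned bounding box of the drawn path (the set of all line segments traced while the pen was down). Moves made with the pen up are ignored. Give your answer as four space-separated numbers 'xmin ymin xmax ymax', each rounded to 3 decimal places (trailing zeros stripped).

Answer: 0 0 9.093 5.25

Derivation:
Executing turtle program step by step:
Start: pos=(0,0), heading=0, pen down
LT 30: heading 0 -> 30
FD 5.6: (0,0) -> (4.85,2.8) [heading=30, draw]
RT 180: heading 30 -> 210
LT 180: heading 210 -> 30
REPEAT 6 [
  -- iteration 1/6 --
  FD 1.9: (4.85,2.8) -> (6.495,3.75) [heading=30, draw]
  BK 1.3: (6.495,3.75) -> (5.369,3.1) [heading=30, draw]
  -- iteration 2/6 --
  FD 1.9: (5.369,3.1) -> (7.015,4.05) [heading=30, draw]
  BK 1.3: (7.015,4.05) -> (5.889,3.4) [heading=30, draw]
  -- iteration 3/6 --
  FD 1.9: (5.889,3.4) -> (7.534,4.35) [heading=30, draw]
  BK 1.3: (7.534,4.35) -> (6.409,3.7) [heading=30, draw]
  -- iteration 4/6 --
  FD 1.9: (6.409,3.7) -> (8.054,4.65) [heading=30, draw]
  BK 1.3: (8.054,4.65) -> (6.928,4) [heading=30, draw]
  -- iteration 5/6 --
  FD 1.9: (6.928,4) -> (8.574,4.95) [heading=30, draw]
  BK 1.3: (8.574,4.95) -> (7.448,4.3) [heading=30, draw]
  -- iteration 6/6 --
  FD 1.9: (7.448,4.3) -> (9.093,5.25) [heading=30, draw]
  BK 1.3: (9.093,5.25) -> (7.967,4.6) [heading=30, draw]
]
LT 180: heading 30 -> 210
RT 150: heading 210 -> 60
PU: pen up
PU: pen up
PU: pen up
Final: pos=(7.967,4.6), heading=60, 13 segment(s) drawn

Segment endpoints: x in {0, 4.85, 5.369, 5.889, 6.409, 6.495, 6.928, 7.015, 7.448, 7.534, 7.967, 8.054, 8.574, 9.093}, y in {0, 2.8, 3.1, 3.4, 3.7, 3.75, 4, 4.05, 4.3, 4.35, 4.6, 4.65, 4.95, 5.25}
xmin=0, ymin=0, xmax=9.093, ymax=5.25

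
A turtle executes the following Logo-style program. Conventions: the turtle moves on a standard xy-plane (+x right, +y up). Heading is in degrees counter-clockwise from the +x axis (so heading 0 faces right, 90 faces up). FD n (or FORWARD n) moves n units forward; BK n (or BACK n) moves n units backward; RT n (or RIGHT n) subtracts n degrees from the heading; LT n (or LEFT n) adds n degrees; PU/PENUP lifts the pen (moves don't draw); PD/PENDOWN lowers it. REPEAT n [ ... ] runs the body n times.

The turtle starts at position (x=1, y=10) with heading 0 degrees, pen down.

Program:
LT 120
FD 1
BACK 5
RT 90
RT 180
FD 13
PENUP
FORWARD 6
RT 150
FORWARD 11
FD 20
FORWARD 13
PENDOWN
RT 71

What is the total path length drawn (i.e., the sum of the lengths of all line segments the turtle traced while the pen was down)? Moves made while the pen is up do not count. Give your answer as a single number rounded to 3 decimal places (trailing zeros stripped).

Answer: 19

Derivation:
Executing turtle program step by step:
Start: pos=(1,10), heading=0, pen down
LT 120: heading 0 -> 120
FD 1: (1,10) -> (0.5,10.866) [heading=120, draw]
BK 5: (0.5,10.866) -> (3,6.536) [heading=120, draw]
RT 90: heading 120 -> 30
RT 180: heading 30 -> 210
FD 13: (3,6.536) -> (-8.258,0.036) [heading=210, draw]
PU: pen up
FD 6: (-8.258,0.036) -> (-13.454,-2.964) [heading=210, move]
RT 150: heading 210 -> 60
FD 11: (-13.454,-2.964) -> (-7.954,6.562) [heading=60, move]
FD 20: (-7.954,6.562) -> (2.046,23.883) [heading=60, move]
FD 13: (2.046,23.883) -> (8.546,35.141) [heading=60, move]
PD: pen down
RT 71: heading 60 -> 349
Final: pos=(8.546,35.141), heading=349, 3 segment(s) drawn

Segment lengths:
  seg 1: (1,10) -> (0.5,10.866), length = 1
  seg 2: (0.5,10.866) -> (3,6.536), length = 5
  seg 3: (3,6.536) -> (-8.258,0.036), length = 13
Total = 19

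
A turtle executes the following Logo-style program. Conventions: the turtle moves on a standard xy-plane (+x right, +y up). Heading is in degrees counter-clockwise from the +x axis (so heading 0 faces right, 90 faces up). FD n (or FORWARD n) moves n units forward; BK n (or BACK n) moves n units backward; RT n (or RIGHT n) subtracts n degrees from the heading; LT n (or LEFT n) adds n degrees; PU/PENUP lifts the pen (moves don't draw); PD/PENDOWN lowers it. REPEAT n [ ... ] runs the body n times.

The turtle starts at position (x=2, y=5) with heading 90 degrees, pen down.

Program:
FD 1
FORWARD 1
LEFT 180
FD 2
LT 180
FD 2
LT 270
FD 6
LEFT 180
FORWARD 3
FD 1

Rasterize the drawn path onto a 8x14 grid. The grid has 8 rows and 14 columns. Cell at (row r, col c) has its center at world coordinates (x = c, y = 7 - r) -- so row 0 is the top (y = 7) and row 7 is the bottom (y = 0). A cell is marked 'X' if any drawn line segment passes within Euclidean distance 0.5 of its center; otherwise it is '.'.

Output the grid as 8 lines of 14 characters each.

Answer: ..XXXXXXX.....
..X...........
..X...........
..............
..............
..............
..............
..............

Derivation:
Segment 0: (2,5) -> (2,6)
Segment 1: (2,6) -> (2,7)
Segment 2: (2,7) -> (2,5)
Segment 3: (2,5) -> (2,7)
Segment 4: (2,7) -> (8,7)
Segment 5: (8,7) -> (5,7)
Segment 6: (5,7) -> (4,7)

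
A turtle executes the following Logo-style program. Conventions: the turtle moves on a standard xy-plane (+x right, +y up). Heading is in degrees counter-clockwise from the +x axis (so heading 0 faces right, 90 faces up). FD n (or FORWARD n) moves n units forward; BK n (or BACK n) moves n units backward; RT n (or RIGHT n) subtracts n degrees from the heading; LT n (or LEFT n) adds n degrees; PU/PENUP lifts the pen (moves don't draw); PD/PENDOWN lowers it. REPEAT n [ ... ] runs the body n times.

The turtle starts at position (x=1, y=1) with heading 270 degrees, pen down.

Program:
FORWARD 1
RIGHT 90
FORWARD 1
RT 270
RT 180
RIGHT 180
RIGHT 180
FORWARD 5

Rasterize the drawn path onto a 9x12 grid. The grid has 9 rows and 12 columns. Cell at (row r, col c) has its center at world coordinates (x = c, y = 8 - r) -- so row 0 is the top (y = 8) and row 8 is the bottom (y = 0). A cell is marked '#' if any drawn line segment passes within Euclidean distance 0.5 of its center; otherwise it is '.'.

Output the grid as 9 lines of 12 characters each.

Answer: ............
............
............
#...........
#...........
#...........
#...........
##..........
##..........

Derivation:
Segment 0: (1,1) -> (1,0)
Segment 1: (1,0) -> (-0,0)
Segment 2: (-0,0) -> (-0,5)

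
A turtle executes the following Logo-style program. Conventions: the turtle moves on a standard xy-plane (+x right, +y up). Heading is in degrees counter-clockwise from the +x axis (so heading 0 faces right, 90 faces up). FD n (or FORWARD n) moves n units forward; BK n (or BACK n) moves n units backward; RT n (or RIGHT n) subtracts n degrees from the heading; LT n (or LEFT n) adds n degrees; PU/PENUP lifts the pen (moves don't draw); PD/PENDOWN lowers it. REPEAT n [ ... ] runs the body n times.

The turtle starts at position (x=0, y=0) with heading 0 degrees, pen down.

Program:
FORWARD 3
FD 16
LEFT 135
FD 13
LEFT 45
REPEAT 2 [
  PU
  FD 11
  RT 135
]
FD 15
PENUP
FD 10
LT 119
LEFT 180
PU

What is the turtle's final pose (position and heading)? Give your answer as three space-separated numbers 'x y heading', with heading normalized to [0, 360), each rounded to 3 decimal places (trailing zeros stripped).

Executing turtle program step by step:
Start: pos=(0,0), heading=0, pen down
FD 3: (0,0) -> (3,0) [heading=0, draw]
FD 16: (3,0) -> (19,0) [heading=0, draw]
LT 135: heading 0 -> 135
FD 13: (19,0) -> (9.808,9.192) [heading=135, draw]
LT 45: heading 135 -> 180
REPEAT 2 [
  -- iteration 1/2 --
  PU: pen up
  FD 11: (9.808,9.192) -> (-1.192,9.192) [heading=180, move]
  RT 135: heading 180 -> 45
  -- iteration 2/2 --
  PU: pen up
  FD 11: (-1.192,9.192) -> (6.586,16.971) [heading=45, move]
  RT 135: heading 45 -> 270
]
FD 15: (6.586,16.971) -> (6.586,1.971) [heading=270, move]
PU: pen up
FD 10: (6.586,1.971) -> (6.586,-8.029) [heading=270, move]
LT 119: heading 270 -> 29
LT 180: heading 29 -> 209
PU: pen up
Final: pos=(6.586,-8.029), heading=209, 3 segment(s) drawn

Answer: 6.586 -8.029 209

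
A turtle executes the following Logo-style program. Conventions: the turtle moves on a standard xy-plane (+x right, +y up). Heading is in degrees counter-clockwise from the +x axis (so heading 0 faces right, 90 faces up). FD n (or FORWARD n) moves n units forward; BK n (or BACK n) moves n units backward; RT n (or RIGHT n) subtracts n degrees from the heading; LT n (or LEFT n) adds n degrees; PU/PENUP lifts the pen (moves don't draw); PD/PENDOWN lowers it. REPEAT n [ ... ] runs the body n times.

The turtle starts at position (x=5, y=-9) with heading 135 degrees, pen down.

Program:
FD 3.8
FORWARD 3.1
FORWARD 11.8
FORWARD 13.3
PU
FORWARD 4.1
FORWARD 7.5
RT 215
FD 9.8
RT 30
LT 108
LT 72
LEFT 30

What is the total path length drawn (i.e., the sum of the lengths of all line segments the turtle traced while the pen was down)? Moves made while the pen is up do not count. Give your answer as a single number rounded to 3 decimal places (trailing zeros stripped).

Executing turtle program step by step:
Start: pos=(5,-9), heading=135, pen down
FD 3.8: (5,-9) -> (2.313,-6.313) [heading=135, draw]
FD 3.1: (2.313,-6.313) -> (0.121,-4.121) [heading=135, draw]
FD 11.8: (0.121,-4.121) -> (-8.223,4.223) [heading=135, draw]
FD 13.3: (-8.223,4.223) -> (-17.627,13.627) [heading=135, draw]
PU: pen up
FD 4.1: (-17.627,13.627) -> (-20.527,16.527) [heading=135, move]
FD 7.5: (-20.527,16.527) -> (-25.83,21.83) [heading=135, move]
RT 215: heading 135 -> 280
FD 9.8: (-25.83,21.83) -> (-24.128,12.179) [heading=280, move]
RT 30: heading 280 -> 250
LT 108: heading 250 -> 358
LT 72: heading 358 -> 70
LT 30: heading 70 -> 100
Final: pos=(-24.128,12.179), heading=100, 4 segment(s) drawn

Segment lengths:
  seg 1: (5,-9) -> (2.313,-6.313), length = 3.8
  seg 2: (2.313,-6.313) -> (0.121,-4.121), length = 3.1
  seg 3: (0.121,-4.121) -> (-8.223,4.223), length = 11.8
  seg 4: (-8.223,4.223) -> (-17.627,13.627), length = 13.3
Total = 32

Answer: 32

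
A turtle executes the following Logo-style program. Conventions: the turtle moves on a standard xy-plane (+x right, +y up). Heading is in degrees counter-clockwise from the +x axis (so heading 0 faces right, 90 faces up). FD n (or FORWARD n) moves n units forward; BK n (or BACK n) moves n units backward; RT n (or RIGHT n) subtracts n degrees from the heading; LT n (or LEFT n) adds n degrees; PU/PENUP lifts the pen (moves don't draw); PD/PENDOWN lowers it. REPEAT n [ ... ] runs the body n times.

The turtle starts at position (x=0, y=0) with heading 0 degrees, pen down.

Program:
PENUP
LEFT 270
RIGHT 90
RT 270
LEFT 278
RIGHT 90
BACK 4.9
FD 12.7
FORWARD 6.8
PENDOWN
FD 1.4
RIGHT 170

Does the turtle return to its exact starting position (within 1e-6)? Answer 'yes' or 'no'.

Answer: no

Derivation:
Executing turtle program step by step:
Start: pos=(0,0), heading=0, pen down
PU: pen up
LT 270: heading 0 -> 270
RT 90: heading 270 -> 180
RT 270: heading 180 -> 270
LT 278: heading 270 -> 188
RT 90: heading 188 -> 98
BK 4.9: (0,0) -> (0.682,-4.852) [heading=98, move]
FD 12.7: (0.682,-4.852) -> (-1.086,7.724) [heading=98, move]
FD 6.8: (-1.086,7.724) -> (-2.032,14.458) [heading=98, move]
PD: pen down
FD 1.4: (-2.032,14.458) -> (-2.227,15.844) [heading=98, draw]
RT 170: heading 98 -> 288
Final: pos=(-2.227,15.844), heading=288, 1 segment(s) drawn

Start position: (0, 0)
Final position: (-2.227, 15.844)
Distance = 16; >= 1e-6 -> NOT closed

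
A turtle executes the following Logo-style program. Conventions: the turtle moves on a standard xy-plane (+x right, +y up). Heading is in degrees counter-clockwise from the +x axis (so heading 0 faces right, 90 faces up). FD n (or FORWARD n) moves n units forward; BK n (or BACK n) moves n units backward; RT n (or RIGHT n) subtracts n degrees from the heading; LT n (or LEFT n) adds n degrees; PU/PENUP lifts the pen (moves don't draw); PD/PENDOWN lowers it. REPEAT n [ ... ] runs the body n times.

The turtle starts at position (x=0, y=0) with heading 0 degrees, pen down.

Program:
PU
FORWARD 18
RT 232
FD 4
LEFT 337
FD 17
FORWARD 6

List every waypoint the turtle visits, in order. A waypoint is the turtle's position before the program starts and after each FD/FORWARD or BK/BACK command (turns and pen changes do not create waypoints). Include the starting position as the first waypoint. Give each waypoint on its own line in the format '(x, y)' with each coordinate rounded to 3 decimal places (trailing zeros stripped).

Executing turtle program step by step:
Start: pos=(0,0), heading=0, pen down
PU: pen up
FD 18: (0,0) -> (18,0) [heading=0, move]
RT 232: heading 0 -> 128
FD 4: (18,0) -> (15.537,3.152) [heading=128, move]
LT 337: heading 128 -> 105
FD 17: (15.537,3.152) -> (11.137,19.573) [heading=105, move]
FD 6: (11.137,19.573) -> (9.585,25.368) [heading=105, move]
Final: pos=(9.585,25.368), heading=105, 0 segment(s) drawn
Waypoints (5 total):
(0, 0)
(18, 0)
(15.537, 3.152)
(11.137, 19.573)
(9.585, 25.368)

Answer: (0, 0)
(18, 0)
(15.537, 3.152)
(11.137, 19.573)
(9.585, 25.368)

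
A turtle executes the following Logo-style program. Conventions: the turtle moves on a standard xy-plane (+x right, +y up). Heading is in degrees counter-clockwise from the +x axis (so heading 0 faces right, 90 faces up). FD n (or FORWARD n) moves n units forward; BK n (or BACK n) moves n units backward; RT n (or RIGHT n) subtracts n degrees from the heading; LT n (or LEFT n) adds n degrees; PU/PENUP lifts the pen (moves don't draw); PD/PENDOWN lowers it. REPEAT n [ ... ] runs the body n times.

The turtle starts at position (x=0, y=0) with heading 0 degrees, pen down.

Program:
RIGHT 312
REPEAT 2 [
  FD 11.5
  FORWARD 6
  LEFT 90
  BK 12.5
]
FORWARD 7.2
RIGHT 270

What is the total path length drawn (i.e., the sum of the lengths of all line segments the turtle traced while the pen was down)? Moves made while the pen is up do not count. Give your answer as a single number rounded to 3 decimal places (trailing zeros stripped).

Answer: 67.2

Derivation:
Executing turtle program step by step:
Start: pos=(0,0), heading=0, pen down
RT 312: heading 0 -> 48
REPEAT 2 [
  -- iteration 1/2 --
  FD 11.5: (0,0) -> (7.695,8.546) [heading=48, draw]
  FD 6: (7.695,8.546) -> (11.71,13.005) [heading=48, draw]
  LT 90: heading 48 -> 138
  BK 12.5: (11.71,13.005) -> (20.999,4.641) [heading=138, draw]
  -- iteration 2/2 --
  FD 11.5: (20.999,4.641) -> (12.453,12.336) [heading=138, draw]
  FD 6: (12.453,12.336) -> (7.994,16.351) [heading=138, draw]
  LT 90: heading 138 -> 228
  BK 12.5: (7.994,16.351) -> (16.358,25.64) [heading=228, draw]
]
FD 7.2: (16.358,25.64) -> (11.54,20.289) [heading=228, draw]
RT 270: heading 228 -> 318
Final: pos=(11.54,20.289), heading=318, 7 segment(s) drawn

Segment lengths:
  seg 1: (0,0) -> (7.695,8.546), length = 11.5
  seg 2: (7.695,8.546) -> (11.71,13.005), length = 6
  seg 3: (11.71,13.005) -> (20.999,4.641), length = 12.5
  seg 4: (20.999,4.641) -> (12.453,12.336), length = 11.5
  seg 5: (12.453,12.336) -> (7.994,16.351), length = 6
  seg 6: (7.994,16.351) -> (16.358,25.64), length = 12.5
  seg 7: (16.358,25.64) -> (11.54,20.289), length = 7.2
Total = 67.2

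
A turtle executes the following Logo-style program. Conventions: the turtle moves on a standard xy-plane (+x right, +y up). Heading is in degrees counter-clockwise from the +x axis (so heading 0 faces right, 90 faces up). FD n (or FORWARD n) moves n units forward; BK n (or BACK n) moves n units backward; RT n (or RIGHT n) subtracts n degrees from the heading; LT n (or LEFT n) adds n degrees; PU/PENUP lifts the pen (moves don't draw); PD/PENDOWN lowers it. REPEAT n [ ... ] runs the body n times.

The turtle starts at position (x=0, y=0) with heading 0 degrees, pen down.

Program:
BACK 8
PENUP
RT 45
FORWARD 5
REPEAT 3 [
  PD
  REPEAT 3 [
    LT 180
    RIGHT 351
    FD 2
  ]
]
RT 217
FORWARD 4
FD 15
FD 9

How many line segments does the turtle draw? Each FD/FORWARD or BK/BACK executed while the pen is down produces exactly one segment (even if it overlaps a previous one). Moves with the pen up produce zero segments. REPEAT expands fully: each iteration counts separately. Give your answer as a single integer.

Executing turtle program step by step:
Start: pos=(0,0), heading=0, pen down
BK 8: (0,0) -> (-8,0) [heading=0, draw]
PU: pen up
RT 45: heading 0 -> 315
FD 5: (-8,0) -> (-4.464,-3.536) [heading=315, move]
REPEAT 3 [
  -- iteration 1/3 --
  PD: pen down
  REPEAT 3 [
    -- iteration 1/3 --
    LT 180: heading 315 -> 135
    RT 351: heading 135 -> 144
    FD 2: (-4.464,-3.536) -> (-6.083,-2.36) [heading=144, draw]
    -- iteration 2/3 --
    LT 180: heading 144 -> 324
    RT 351: heading 324 -> 333
    FD 2: (-6.083,-2.36) -> (-4.3,-3.268) [heading=333, draw]
    -- iteration 3/3 --
    LT 180: heading 333 -> 153
    RT 351: heading 153 -> 162
    FD 2: (-4.3,-3.268) -> (-6.203,-2.65) [heading=162, draw]
  ]
  -- iteration 2/3 --
  PD: pen down
  REPEAT 3 [
    -- iteration 1/3 --
    LT 180: heading 162 -> 342
    RT 351: heading 342 -> 351
    FD 2: (-6.203,-2.65) -> (-4.227,-2.963) [heading=351, draw]
    -- iteration 2/3 --
    LT 180: heading 351 -> 171
    RT 351: heading 171 -> 180
    FD 2: (-4.227,-2.963) -> (-6.227,-2.963) [heading=180, draw]
    -- iteration 3/3 --
    LT 180: heading 180 -> 0
    RT 351: heading 0 -> 9
    FD 2: (-6.227,-2.963) -> (-4.252,-2.65) [heading=9, draw]
  ]
  -- iteration 3/3 --
  PD: pen down
  REPEAT 3 [
    -- iteration 1/3 --
    LT 180: heading 9 -> 189
    RT 351: heading 189 -> 198
    FD 2: (-4.252,-2.65) -> (-6.154,-3.268) [heading=198, draw]
    -- iteration 2/3 --
    LT 180: heading 198 -> 18
    RT 351: heading 18 -> 27
    FD 2: (-6.154,-3.268) -> (-4.372,-2.36) [heading=27, draw]
    -- iteration 3/3 --
    LT 180: heading 27 -> 207
    RT 351: heading 207 -> 216
    FD 2: (-4.372,-2.36) -> (-5.99,-3.536) [heading=216, draw]
  ]
]
RT 217: heading 216 -> 359
FD 4: (-5.99,-3.536) -> (-1.991,-3.605) [heading=359, draw]
FD 15: (-1.991,-3.605) -> (13.007,-3.867) [heading=359, draw]
FD 9: (13.007,-3.867) -> (22.006,-4.024) [heading=359, draw]
Final: pos=(22.006,-4.024), heading=359, 13 segment(s) drawn
Segments drawn: 13

Answer: 13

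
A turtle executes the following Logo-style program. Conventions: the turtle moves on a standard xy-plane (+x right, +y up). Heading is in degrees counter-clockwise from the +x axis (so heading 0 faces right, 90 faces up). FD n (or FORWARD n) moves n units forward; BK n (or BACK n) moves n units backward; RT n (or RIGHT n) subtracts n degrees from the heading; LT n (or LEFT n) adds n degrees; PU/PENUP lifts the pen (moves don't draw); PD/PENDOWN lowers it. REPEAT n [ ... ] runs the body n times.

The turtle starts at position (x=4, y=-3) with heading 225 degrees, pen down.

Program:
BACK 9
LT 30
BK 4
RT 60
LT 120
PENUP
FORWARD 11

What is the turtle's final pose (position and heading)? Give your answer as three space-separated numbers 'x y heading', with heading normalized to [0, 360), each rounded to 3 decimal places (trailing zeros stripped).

Executing turtle program step by step:
Start: pos=(4,-3), heading=225, pen down
BK 9: (4,-3) -> (10.364,3.364) [heading=225, draw]
LT 30: heading 225 -> 255
BK 4: (10.364,3.364) -> (11.399,7.228) [heading=255, draw]
RT 60: heading 255 -> 195
LT 120: heading 195 -> 315
PU: pen up
FD 11: (11.399,7.228) -> (19.177,-0.551) [heading=315, move]
Final: pos=(19.177,-0.551), heading=315, 2 segment(s) drawn

Answer: 19.177 -0.551 315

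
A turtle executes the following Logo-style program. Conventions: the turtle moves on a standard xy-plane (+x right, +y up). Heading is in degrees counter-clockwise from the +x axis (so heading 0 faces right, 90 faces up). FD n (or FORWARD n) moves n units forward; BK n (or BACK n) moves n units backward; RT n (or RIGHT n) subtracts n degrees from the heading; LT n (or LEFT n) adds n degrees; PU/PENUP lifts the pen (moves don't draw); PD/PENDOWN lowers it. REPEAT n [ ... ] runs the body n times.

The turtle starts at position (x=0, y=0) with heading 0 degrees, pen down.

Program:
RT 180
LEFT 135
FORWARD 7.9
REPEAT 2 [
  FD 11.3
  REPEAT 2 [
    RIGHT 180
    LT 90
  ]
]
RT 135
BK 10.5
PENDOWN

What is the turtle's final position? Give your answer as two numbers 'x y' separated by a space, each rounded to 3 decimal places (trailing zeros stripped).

Answer: 16.086 -5.586

Derivation:
Executing turtle program step by step:
Start: pos=(0,0), heading=0, pen down
RT 180: heading 0 -> 180
LT 135: heading 180 -> 315
FD 7.9: (0,0) -> (5.586,-5.586) [heading=315, draw]
REPEAT 2 [
  -- iteration 1/2 --
  FD 11.3: (5.586,-5.586) -> (13.576,-13.576) [heading=315, draw]
  REPEAT 2 [
    -- iteration 1/2 --
    RT 180: heading 315 -> 135
    LT 90: heading 135 -> 225
    -- iteration 2/2 --
    RT 180: heading 225 -> 45
    LT 90: heading 45 -> 135
  ]
  -- iteration 2/2 --
  FD 11.3: (13.576,-13.576) -> (5.586,-5.586) [heading=135, draw]
  REPEAT 2 [
    -- iteration 1/2 --
    RT 180: heading 135 -> 315
    LT 90: heading 315 -> 45
    -- iteration 2/2 --
    RT 180: heading 45 -> 225
    LT 90: heading 225 -> 315
  ]
]
RT 135: heading 315 -> 180
BK 10.5: (5.586,-5.586) -> (16.086,-5.586) [heading=180, draw]
PD: pen down
Final: pos=(16.086,-5.586), heading=180, 4 segment(s) drawn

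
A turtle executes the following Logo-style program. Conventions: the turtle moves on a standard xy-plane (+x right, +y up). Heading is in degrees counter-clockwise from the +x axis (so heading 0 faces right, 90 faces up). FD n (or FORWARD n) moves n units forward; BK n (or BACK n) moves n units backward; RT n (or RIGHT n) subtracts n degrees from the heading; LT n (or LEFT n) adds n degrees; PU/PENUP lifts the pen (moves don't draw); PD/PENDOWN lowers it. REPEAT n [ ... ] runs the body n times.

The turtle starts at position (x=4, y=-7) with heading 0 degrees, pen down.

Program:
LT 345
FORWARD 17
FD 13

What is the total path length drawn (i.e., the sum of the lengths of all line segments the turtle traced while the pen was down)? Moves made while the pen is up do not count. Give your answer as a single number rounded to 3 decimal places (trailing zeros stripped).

Answer: 30

Derivation:
Executing turtle program step by step:
Start: pos=(4,-7), heading=0, pen down
LT 345: heading 0 -> 345
FD 17: (4,-7) -> (20.421,-11.4) [heading=345, draw]
FD 13: (20.421,-11.4) -> (32.978,-14.765) [heading=345, draw]
Final: pos=(32.978,-14.765), heading=345, 2 segment(s) drawn

Segment lengths:
  seg 1: (4,-7) -> (20.421,-11.4), length = 17
  seg 2: (20.421,-11.4) -> (32.978,-14.765), length = 13
Total = 30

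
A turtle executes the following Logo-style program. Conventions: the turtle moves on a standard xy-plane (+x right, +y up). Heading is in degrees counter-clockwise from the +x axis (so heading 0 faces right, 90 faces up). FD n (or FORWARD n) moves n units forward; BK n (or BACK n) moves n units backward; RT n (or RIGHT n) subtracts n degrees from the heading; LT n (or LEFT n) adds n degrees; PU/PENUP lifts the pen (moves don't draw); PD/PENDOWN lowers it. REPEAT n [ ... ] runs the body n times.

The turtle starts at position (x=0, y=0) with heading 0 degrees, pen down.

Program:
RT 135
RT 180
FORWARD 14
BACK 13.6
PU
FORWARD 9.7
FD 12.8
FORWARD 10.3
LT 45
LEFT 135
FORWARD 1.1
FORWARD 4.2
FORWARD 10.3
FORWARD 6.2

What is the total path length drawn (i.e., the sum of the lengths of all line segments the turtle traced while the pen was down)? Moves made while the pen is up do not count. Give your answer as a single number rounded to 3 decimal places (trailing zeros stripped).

Answer: 27.6

Derivation:
Executing turtle program step by step:
Start: pos=(0,0), heading=0, pen down
RT 135: heading 0 -> 225
RT 180: heading 225 -> 45
FD 14: (0,0) -> (9.899,9.899) [heading=45, draw]
BK 13.6: (9.899,9.899) -> (0.283,0.283) [heading=45, draw]
PU: pen up
FD 9.7: (0.283,0.283) -> (7.142,7.142) [heading=45, move]
FD 12.8: (7.142,7.142) -> (16.193,16.193) [heading=45, move]
FD 10.3: (16.193,16.193) -> (23.476,23.476) [heading=45, move]
LT 45: heading 45 -> 90
LT 135: heading 90 -> 225
FD 1.1: (23.476,23.476) -> (22.698,22.698) [heading=225, move]
FD 4.2: (22.698,22.698) -> (19.728,19.728) [heading=225, move]
FD 10.3: (19.728,19.728) -> (12.445,12.445) [heading=225, move]
FD 6.2: (12.445,12.445) -> (8.061,8.061) [heading=225, move]
Final: pos=(8.061,8.061), heading=225, 2 segment(s) drawn

Segment lengths:
  seg 1: (0,0) -> (9.899,9.899), length = 14
  seg 2: (9.899,9.899) -> (0.283,0.283), length = 13.6
Total = 27.6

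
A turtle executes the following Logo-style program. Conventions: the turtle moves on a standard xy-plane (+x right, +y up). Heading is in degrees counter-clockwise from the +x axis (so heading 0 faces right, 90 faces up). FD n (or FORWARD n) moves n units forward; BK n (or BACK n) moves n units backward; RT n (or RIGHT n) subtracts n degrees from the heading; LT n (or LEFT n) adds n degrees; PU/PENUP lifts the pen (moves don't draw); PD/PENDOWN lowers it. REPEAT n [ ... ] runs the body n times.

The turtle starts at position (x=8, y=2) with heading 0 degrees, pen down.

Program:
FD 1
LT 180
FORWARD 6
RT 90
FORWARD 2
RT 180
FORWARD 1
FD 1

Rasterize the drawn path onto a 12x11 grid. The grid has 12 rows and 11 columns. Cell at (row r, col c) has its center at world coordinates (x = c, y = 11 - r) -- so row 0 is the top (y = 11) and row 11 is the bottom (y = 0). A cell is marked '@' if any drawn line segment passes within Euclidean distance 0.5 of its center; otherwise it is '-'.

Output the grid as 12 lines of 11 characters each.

Answer: -----------
-----------
-----------
-----------
-----------
-----------
-----------
---@-------
---@-------
---@@@@@@@-
-----------
-----------

Derivation:
Segment 0: (8,2) -> (9,2)
Segment 1: (9,2) -> (3,2)
Segment 2: (3,2) -> (3,4)
Segment 3: (3,4) -> (3,3)
Segment 4: (3,3) -> (3,2)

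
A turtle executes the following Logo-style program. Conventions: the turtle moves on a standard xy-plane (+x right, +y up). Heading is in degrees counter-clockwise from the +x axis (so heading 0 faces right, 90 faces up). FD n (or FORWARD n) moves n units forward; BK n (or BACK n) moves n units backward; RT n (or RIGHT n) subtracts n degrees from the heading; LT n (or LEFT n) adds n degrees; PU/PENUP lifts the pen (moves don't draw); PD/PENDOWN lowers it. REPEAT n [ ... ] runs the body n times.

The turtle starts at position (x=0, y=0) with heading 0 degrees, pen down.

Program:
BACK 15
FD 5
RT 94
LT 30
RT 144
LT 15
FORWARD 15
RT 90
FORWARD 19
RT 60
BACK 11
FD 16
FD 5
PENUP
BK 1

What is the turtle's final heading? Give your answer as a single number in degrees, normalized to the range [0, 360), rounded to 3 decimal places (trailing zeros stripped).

Executing turtle program step by step:
Start: pos=(0,0), heading=0, pen down
BK 15: (0,0) -> (-15,0) [heading=0, draw]
FD 5: (-15,0) -> (-10,0) [heading=0, draw]
RT 94: heading 0 -> 266
LT 30: heading 266 -> 296
RT 144: heading 296 -> 152
LT 15: heading 152 -> 167
FD 15: (-10,0) -> (-24.616,3.374) [heading=167, draw]
RT 90: heading 167 -> 77
FD 19: (-24.616,3.374) -> (-20.341,21.887) [heading=77, draw]
RT 60: heading 77 -> 17
BK 11: (-20.341,21.887) -> (-30.861,18.671) [heading=17, draw]
FD 16: (-30.861,18.671) -> (-15.56,23.349) [heading=17, draw]
FD 5: (-15.56,23.349) -> (-10.778,24.811) [heading=17, draw]
PU: pen up
BK 1: (-10.778,24.811) -> (-11.735,24.519) [heading=17, move]
Final: pos=(-11.735,24.519), heading=17, 7 segment(s) drawn

Answer: 17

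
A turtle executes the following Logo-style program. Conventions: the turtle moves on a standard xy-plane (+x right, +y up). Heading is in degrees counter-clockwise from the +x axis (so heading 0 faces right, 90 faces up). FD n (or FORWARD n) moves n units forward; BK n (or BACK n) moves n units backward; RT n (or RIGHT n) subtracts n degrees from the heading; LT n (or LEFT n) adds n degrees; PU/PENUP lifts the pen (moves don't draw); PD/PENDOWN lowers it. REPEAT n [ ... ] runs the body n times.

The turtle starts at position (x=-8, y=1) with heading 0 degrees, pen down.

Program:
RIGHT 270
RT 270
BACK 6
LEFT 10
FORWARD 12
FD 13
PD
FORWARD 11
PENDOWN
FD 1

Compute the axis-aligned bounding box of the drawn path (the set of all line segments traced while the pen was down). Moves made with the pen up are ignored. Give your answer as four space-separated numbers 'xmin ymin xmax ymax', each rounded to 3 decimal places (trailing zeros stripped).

Answer: -38.438 -5.425 -2 1

Derivation:
Executing turtle program step by step:
Start: pos=(-8,1), heading=0, pen down
RT 270: heading 0 -> 90
RT 270: heading 90 -> 180
BK 6: (-8,1) -> (-2,1) [heading=180, draw]
LT 10: heading 180 -> 190
FD 12: (-2,1) -> (-13.818,-1.084) [heading=190, draw]
FD 13: (-13.818,-1.084) -> (-26.62,-3.341) [heading=190, draw]
PD: pen down
FD 11: (-26.62,-3.341) -> (-37.453,-5.251) [heading=190, draw]
PD: pen down
FD 1: (-37.453,-5.251) -> (-38.438,-5.425) [heading=190, draw]
Final: pos=(-38.438,-5.425), heading=190, 5 segment(s) drawn

Segment endpoints: x in {-38.438, -37.453, -26.62, -13.818, -8, -2}, y in {-5.425, -5.251, -3.341, -1.084, 1, 1}
xmin=-38.438, ymin=-5.425, xmax=-2, ymax=1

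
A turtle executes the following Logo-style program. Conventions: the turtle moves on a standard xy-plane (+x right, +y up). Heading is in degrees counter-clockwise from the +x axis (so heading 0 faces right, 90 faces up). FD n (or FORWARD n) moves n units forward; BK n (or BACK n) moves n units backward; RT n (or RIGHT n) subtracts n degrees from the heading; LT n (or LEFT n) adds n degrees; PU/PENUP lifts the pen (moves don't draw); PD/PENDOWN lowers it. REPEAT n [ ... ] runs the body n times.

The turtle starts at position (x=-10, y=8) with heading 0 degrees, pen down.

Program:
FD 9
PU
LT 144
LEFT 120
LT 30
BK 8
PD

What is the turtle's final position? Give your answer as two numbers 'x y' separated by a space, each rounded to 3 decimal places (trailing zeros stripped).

Executing turtle program step by step:
Start: pos=(-10,8), heading=0, pen down
FD 9: (-10,8) -> (-1,8) [heading=0, draw]
PU: pen up
LT 144: heading 0 -> 144
LT 120: heading 144 -> 264
LT 30: heading 264 -> 294
BK 8: (-1,8) -> (-4.254,15.308) [heading=294, move]
PD: pen down
Final: pos=(-4.254,15.308), heading=294, 1 segment(s) drawn

Answer: -4.254 15.308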